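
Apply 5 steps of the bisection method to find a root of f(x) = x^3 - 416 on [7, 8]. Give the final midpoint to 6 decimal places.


f(x) = x^3 - 416
f(7) = -73 < 0
f(8) = 96 > 0

Step 1: midpoint = (7.000000 + 8.000000)/2 = 7.500000
  f(7.500000) = 5.875000
  f(mid) > 0, so root is in [7.000000, 7.500000]

Step 2: midpoint = (7.000000 + 7.500000)/2 = 7.250000
  f(7.250000) = -34.921875
  f(mid) < 0, so root is in [7.250000, 7.500000]

Step 3: midpoint = (7.250000 + 7.500000)/2 = 7.375000
  f(7.375000) = -14.869141
  f(mid) < 0, so root is in [7.375000, 7.500000]

Step 4: midpoint = (7.375000 + 7.500000)/2 = 7.437500
  f(7.437500) = -4.584229
  f(mid) < 0, so root is in [7.437500, 7.500000]

Step 5: midpoint = (7.437500 + 7.500000)/2 = 7.468750
  f(7.468750) = 0.623505
  f(mid) > 0, so root is in [7.437500, 7.468750]

midpoint = 7.468750


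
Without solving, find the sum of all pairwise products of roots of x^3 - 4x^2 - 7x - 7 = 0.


By Vieta's formulas for x^3 + bx^2 + cx + d = 0:
  r1 + r2 + r3 = -b/a = 4
  r1*r2 + r1*r3 + r2*r3 = c/a = -7
  r1*r2*r3 = -d/a = 7


Sum of pairwise products = -7


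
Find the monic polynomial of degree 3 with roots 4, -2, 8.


A monic polynomial with roots 4, -2, 8 is:
p(x) = (x - 4)(x + 2)(x - 8)
After multiplying by (x - 4): x - 4
After multiplying by (x + 2): x^2 - 2x - 8
After multiplying by (x - 8): x^3 - 10x^2 + 8x + 64

x^3 - 10x^2 + 8x + 64


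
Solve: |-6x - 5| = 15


An absolute value equation |expr| = 15 gives two cases:
Case 1: -6x - 5 = 15
  -6x = 20, so x = -10/3
Case 2: -6x - 5 = -15
  -6x = -10, so x = 5/3

x = -10/3, x = 5/3


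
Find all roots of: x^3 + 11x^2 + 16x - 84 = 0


Let p(x) = x^3 + 11x^2 + 16x - 84. By the rational root theorem (leading coefficient 1), any rational root is an integer divisor of 84: try ±1, ±2, ... in turn.
Test x = 1: value = -56 ≠ 0.
Test x = -1: value = -90 ≠ 0.
Test x = 2: value = 0 ✓, so (x - 2) is a factor.
Synthetic division by (x - 2): bring down 1; 1(2) + 11 = 13; 13(2) + 16 = 42; 42(2) - 84 = 0 → quotient x^2 + 13x + 42, remainder 0.
Solve the quadratic x^2 + 13x + 42 = 0: discriminant = 13^2 - 4(1)(42) = 169 - 168 = 1.
sqrt(1) = 1, so x = (-13 ± 1)/2: x = -6 or x = -7.
Collecting all roots found:

x = -7, x = -6, x = 2


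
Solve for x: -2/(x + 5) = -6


Multiply both sides by (x + 5): -2 = -6(x + 5)
Distribute: -2 = -6x - 30
-6x = -2 + 30 = 28
x = -14/3

x = -14/3


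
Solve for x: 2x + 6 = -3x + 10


Starting with: 2x + 6 = -3x + 10
Move all x terms to left: (2 + 3)x = 10 - 6
Simplify: 5x = 4
Divide both sides by 5: x = 4/5

x = 4/5


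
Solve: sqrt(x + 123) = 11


Square both sides: x + 123 = 11^2 = 121
x = 121 - 123 = -2
x = -2
Check: sqrt(1*(-2) + 123) = sqrt(121) = 11 ✓

x = -2


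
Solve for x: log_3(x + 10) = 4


Convert to exponential form: x + 10 = 3^4 = 81
x = 81 - 10 = 71
Check: log_3(71 + 10) = log_3(81) = log_3(81) = 4 ✓

x = 71


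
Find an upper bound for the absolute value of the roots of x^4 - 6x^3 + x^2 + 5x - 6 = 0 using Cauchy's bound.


Cauchy's bound: all roots r satisfy |r| <= 1 + max(|a_i/a_n|) for i = 0,...,n-1
where a_n is the leading coefficient.

Coefficients: [1, -6, 1, 5, -6]
Leading coefficient a_n = 1
Ratios |a_i/a_n|: 6, 1, 5, 6
Maximum ratio: 6
Cauchy's bound: |r| <= 1 + 6 = 7

Upper bound = 7


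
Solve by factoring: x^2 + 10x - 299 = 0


We need two numbers that multiply to -299 and add to 10.
Those numbers are -13 and 23 (since (-13) * 23 = -299 and (-13) + 23 = 10).
So x^2 + 10x - 299 = (x - 13)(x + 23) = 0
Setting each factor to zero: x = 13 or x = -23

x = -23, x = 13


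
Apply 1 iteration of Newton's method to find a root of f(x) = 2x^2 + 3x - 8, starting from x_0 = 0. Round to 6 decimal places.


Newton's method: x_(n+1) = x_n - f(x_n)/f'(x_n)
f(x) = 2x^2 + 3x - 8
f'(x) = 4x + 3

Iteration 1:
  f(0.000000) = -8.000000
  f'(0.000000) = 3.000000
  x_1 = 0.000000 - (-8.000000)/(3.000000) = 2.666667

x_1 = 2.666667


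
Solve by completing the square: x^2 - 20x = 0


Start: x^2 - 20x + 0 = 0
Move constant: x^2 - 20x = 0
Half of -20 is -10, squared is 100
Add 100 to both sides: x^2 - 20x + 100 = 100
(x - 10)^2 = 100
x - 10 = ±10
x = 10 + 10 = 20 or x = 10 - 10 = 0

x = 0, x = 20


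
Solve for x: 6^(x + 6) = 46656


Express both sides with the same base.
46656 = 6^6
Since the bases match, equate exponents: x + 6 = 6
So x = 6 - (6) = 0

x = 0


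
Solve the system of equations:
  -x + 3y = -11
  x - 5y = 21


Using Cramer's rule:
Determinant D = (-1)(-5) - (1)(3) = 5 - 3 = 2
Dx = (-11)(-5) - (21)(3) = 55 - 63 = -8
Dy = (-1)(21) - (1)(-11) = -21 + 11 = -10
x = Dx/D = -8/2 = -4
y = Dy/D = -10/2 = -5

x = -4, y = -5


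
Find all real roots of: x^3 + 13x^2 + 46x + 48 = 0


Let p(x) = x^3 + 13x^2 + 46x + 48. By the rational root theorem (leading coefficient 1), any rational root is an integer divisor of 48: try ±1, ±2, ... in turn.
Test x = 1: value = 108 ≠ 0.
Test x = -1: value = 14 ≠ 0.
Test x = 2: value = 200 ≠ 0.
Test x = -2: value = 0 ✓, so (x + 2) is a factor.
Synthetic division by (x + 2): bring down 1; 1(-2) + 13 = 11; 11(-2) + 46 = 24; 24(-2) + 48 = 0 → quotient x^2 + 11x + 24, remainder 0.
Solve the quadratic x^2 + 11x + 24 = 0: discriminant = 11^2 - 4(1)(24) = 121 - 96 = 25.
sqrt(25) = 5, so x = (-11 ± 5)/2: x = -3 or x = -8.

x = -8, x = -3, x = -2


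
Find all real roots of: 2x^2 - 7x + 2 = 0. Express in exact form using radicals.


Using the quadratic formula: x = (-b ± sqrt(b^2 - 4ac)) / (2a)
Here a = 2, b = -7, c = 2
Discriminant = b^2 - 4ac = (-7)^2 - 4(2)(2) = 49 - 16 = 33
Since discriminant = 33 > 0, there are two real roots.
x = (7 ± sqrt(33)) / 4
Numerically: x ≈ 3.1861 or x ≈ 0.3139

x = (7 + sqrt(33)) / 4 or x = (7 - sqrt(33)) / 4


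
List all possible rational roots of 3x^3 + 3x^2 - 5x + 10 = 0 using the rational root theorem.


Rational root theorem: possible roots are ±p/q where:
  p divides the constant term (10): p ∈ {1, 2, 5, 10}
  q divides the leading coefficient (3): q ∈ {1, 3}

All possible rational roots: -10, -5, -10/3, -2, -5/3, -1, -2/3, -1/3, 1/3, 2/3, 1, 5/3, 2, 10/3, 5, 10

-10, -5, -10/3, -2, -5/3, -1, -2/3, -1/3, 1/3, 2/3, 1, 5/3, 2, 10/3, 5, 10


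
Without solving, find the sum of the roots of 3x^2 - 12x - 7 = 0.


By Vieta's formulas for ax^2 + bx + c = 0:
  Sum of roots = -b/a
  Product of roots = c/a

Here a = 3, b = -12, c = -7
Sum = -(-12)/3 = 4
Product = -7/3 = -7/3

Sum = 4


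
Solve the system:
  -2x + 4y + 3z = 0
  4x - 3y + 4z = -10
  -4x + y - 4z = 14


Using Cramer's rule. Expand each determinant along the first row.
D  = (-2)*[(-3)*(-4) - 4*1] - 4*[4*(-4) - 4*(-4)] + 3*[4*1 - (-3)*(-4)]
  = (-2)*(8) - 4*(0) + 3*(-8) = -40
Dx = 0*[(-3)*(-4) - 4*1] - 4*[(-10)*(-4) - 4*14] + 3*[(-10)*1 - (-3)*14]
  = 0*(8) - 4*(-16) + 3*(32) = 160
Dy = (-2)*[(-10)*(-4) - 4*14] - 0*[4*(-4) - 4*(-4)] + 3*[4*14 - (-10)*(-4)]
  = (-2)*(-16) - 0*(0) + 3*(16) = 80
Dz = (-2)*[(-3)*14 - (-10)*1] - 4*[4*14 - (-10)*(-4)] + 0*[4*1 - (-3)*(-4)]
  = (-2)*(-32) - 4*(16) + 0*(-8) = 0
x = Dx/D = 160/-40 = -4, y = Dy/D = 80/-40 = -2, z = Dz/D = 0/-40 = 0
Check eq1: (-2)(-4) + (4)(-2) + (3)(0) = 0 = 0 ✓
Check eq2: (4)(-4) + (-3)(-2) + (4)(0) = -10 = -10 ✓
Check eq3: (-4)(-4) + (1)(-2) + (-4)(0) = 14 = 14 ✓

x = -4, y = -2, z = 0


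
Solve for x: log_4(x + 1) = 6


Convert to exponential form: x + 1 = 4^6 = 4096
x = 4096 - 1 = 4095
Check: log_4(4095 + 1) = log_4(4096) = log_4(4096) = 6 ✓

x = 4095


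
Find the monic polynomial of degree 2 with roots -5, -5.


A monic polynomial with roots -5, -5 is:
p(x) = (x + 5)(x + 5)
After multiplying by (x + 5): x + 5
After multiplying by (x + 5): x^2 + 10x + 25

x^2 + 10x + 25


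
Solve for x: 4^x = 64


Express both sides with the same base.
64 = 4^3
Since the bases match: x = 3

x = 3


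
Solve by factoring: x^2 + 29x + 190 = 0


We need two numbers that multiply to 190 and add to 29.
Those numbers are 10 and 19 (since 10 * 19 = 190 and 10 + 19 = 29).
So x^2 + 29x + 190 = (x + 10)(x + 19) = 0
Setting each factor to zero: x = -10 or x = -19

x = -19, x = -10


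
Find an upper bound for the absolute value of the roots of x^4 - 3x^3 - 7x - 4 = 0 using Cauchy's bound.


Cauchy's bound: all roots r satisfy |r| <= 1 + max(|a_i/a_n|) for i = 0,...,n-1
where a_n is the leading coefficient.

Coefficients: [1, -3, 0, -7, -4]
Leading coefficient a_n = 1
Ratios |a_i/a_n|: 3, 0, 7, 4
Maximum ratio: 7
Cauchy's bound: |r| <= 1 + 7 = 8

Upper bound = 8


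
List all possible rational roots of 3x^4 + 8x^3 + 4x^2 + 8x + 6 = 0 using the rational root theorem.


Rational root theorem: possible roots are ±p/q where:
  p divides the constant term (6): p ∈ {1, 2, 3, 6}
  q divides the leading coefficient (3): q ∈ {1, 3}

All possible rational roots: -6, -3, -2, -1, -2/3, -1/3, 1/3, 2/3, 1, 2, 3, 6

-6, -3, -2, -1, -2/3, -1/3, 1/3, 2/3, 1, 2, 3, 6


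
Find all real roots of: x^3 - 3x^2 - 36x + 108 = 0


Let p(x) = x^3 - 3x^2 - 36x + 108. By the rational root theorem (leading coefficient 1), any rational root is an integer divisor of 108: try ±1, ±2, ... in turn.
Test x = 1: value = 70 ≠ 0.
Test x = -1: value = 140 ≠ 0.
Test x = 2: value = 32 ≠ 0.
Test x = -2: value = 160 ≠ 0.
Test x = 3: value = 0 ✓, so (x - 3) is a factor.
Synthetic division by (x - 3): bring down 1; 1(3) - 3 = 0; 0(3) - 36 = -36; (-36)(3) + 108 = 0 → quotient x^2 - 36, remainder 0.
Solve the quadratic x^2 - 36 = 0: discriminant = 0^2 - 4(1)(-36) = 0 + 144 = 144.
sqrt(144) = 12, so x = (0 ± 12)/2: x = 6 or x = -6.

x = -6, x = 3, x = 6


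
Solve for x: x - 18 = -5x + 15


Starting with: x - 18 = -5x + 15
Move all x terms to left: (1 + 5)x = 15 + 18
Simplify: 6x = 33
Divide both sides by 6: x = 11/2

x = 11/2


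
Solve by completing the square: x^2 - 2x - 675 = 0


Start: x^2 - 2x - 675 = 0
Move constant: x^2 - 2x = 675
Half of -2 is -1, squared is 1
Add 1 to both sides: x^2 - 2x + 1 = 676
(x - 1)^2 = 676
x - 1 = ±26
x = 1 + 26 = 27 or x = 1 - 26 = -25

x = -25, x = 27


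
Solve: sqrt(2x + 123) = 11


Square both sides: 2x + 123 = 11^2 = 121
2x = 121 - 123 = -2
x = -1
Check: sqrt(2*(-1) + 123) = sqrt(121) = 11 ✓

x = -1


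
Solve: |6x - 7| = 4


An absolute value equation |expr| = 4 gives two cases:
Case 1: 6x - 7 = 4
  6x = 11, so x = 11/6
Case 2: 6x - 7 = -4
  6x = 3, so x = 1/2

x = 1/2, x = 11/6


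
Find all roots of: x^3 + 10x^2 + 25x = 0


The constant term is 0, so x = 0 is a root. Factor out x:
  x^2 + 10x + 25 = 0
Solve the quadratic x^2 + 10x + 25 = 0: discriminant = 10^2 - 4(1)(25) = 100 - 100 = 0.
Discriminant = 0, so a double root: x = -10/2 = -5.
Collecting all roots found:

x = -5 (multiplicity 2), x = 0


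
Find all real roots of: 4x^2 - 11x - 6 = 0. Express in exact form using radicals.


Using the quadratic formula: x = (-b ± sqrt(b^2 - 4ac)) / (2a)
Here a = 4, b = -11, c = -6
Discriminant = b^2 - 4ac = (-11)^2 - 4(4)(-6) = 121 + 96 = 217
Since discriminant = 217 > 0, there are two real roots.
x = (11 ± sqrt(217)) / 8
Numerically: x ≈ 3.2164 or x ≈ -0.4664

x = (11 + sqrt(217)) / 8 or x = (11 - sqrt(217)) / 8


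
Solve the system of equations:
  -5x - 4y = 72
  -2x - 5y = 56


Using Cramer's rule:
Determinant D = (-5)(-5) - (-2)(-4) = 25 - 8 = 17
Dx = (72)(-5) - (56)(-4) = -360 + 224 = -136
Dy = (-5)(56) - (-2)(72) = -280 + 144 = -136
x = Dx/D = -136/17 = -8
y = Dy/D = -136/17 = -8

x = -8, y = -8


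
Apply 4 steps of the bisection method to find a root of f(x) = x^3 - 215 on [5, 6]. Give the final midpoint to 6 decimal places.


f(x) = x^3 - 215
f(5) = -90 < 0
f(6) = 1 > 0

Step 1: midpoint = (5.000000 + 6.000000)/2 = 5.500000
  f(5.500000) = -48.625000
  f(mid) < 0, so root is in [5.500000, 6.000000]

Step 2: midpoint = (5.500000 + 6.000000)/2 = 5.750000
  f(5.750000) = -24.890625
  f(mid) < 0, so root is in [5.750000, 6.000000]

Step 3: midpoint = (5.750000 + 6.000000)/2 = 5.875000
  f(5.875000) = -12.220703
  f(mid) < 0, so root is in [5.875000, 6.000000]

Step 4: midpoint = (5.875000 + 6.000000)/2 = 5.937500
  f(5.937500) = -5.679932
  f(mid) < 0, so root is in [5.937500, 6.000000]

midpoint = 5.937500


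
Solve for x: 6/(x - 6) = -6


Multiply both sides by (x - 6): 6 = -6(x - 6)
Distribute: 6 = -6x + 36
-6x = 6 - 36 = -30
x = 5

x = 5


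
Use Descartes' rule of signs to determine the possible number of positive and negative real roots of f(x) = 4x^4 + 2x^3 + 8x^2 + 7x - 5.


Descartes' rule of signs:

For positive roots, count sign changes in f(x) = 4x^4 + 2x^3 + 8x^2 + 7x - 5:
Signs of coefficients: +, +, +, +, -
Number of sign changes: 1
Possible positive real roots: 1

For negative roots, examine f(-x) = 4x^4 - 2x^3 + 8x^2 - 7x - 5:
Signs of coefficients: +, -, +, -, -
Number of sign changes: 3
Possible negative real roots: 3, 1

Positive roots: 1; Negative roots: 3 or 1


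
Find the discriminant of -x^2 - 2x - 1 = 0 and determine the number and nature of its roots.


For ax^2 + bx + c = 0, discriminant D = b^2 - 4ac
Here a = -1, b = -2, c = -1
D = (-2)^2 - 4(-1)(-1) = 4 - 4 = 0

D = 0
The equation has exactly 1 real root (a repeated/double root).

Discriminant = 0, 1 repeated real root


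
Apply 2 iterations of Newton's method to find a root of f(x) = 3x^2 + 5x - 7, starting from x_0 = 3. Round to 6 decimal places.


Newton's method: x_(n+1) = x_n - f(x_n)/f'(x_n)
f(x) = 3x^2 + 5x - 7
f'(x) = 6x + 5

Iteration 1:
  f(3.000000) = 35.000000
  f'(3.000000) = 23.000000
  x_1 = 3.000000 - (35.000000)/(23.000000) = 1.478261

Iteration 2:
  f(1.478261) = 6.947070
  f'(1.478261) = 13.869565
  x_2 = 1.478261 - (6.947070)/(13.869565) = 0.977375

x_2 = 0.977375


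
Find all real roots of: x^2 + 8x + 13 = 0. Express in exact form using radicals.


Using the quadratic formula: x = (-b ± sqrt(b^2 - 4ac)) / (2a)
Here a = 1, b = 8, c = 13
Discriminant = b^2 - 4ac = 8^2 - 4(1)(13) = 64 - 52 = 12
Since discriminant = 12 > 0, there are two real roots.
x = (-8 ± 2*sqrt(3)) / 2
Simplifying: x = -4 ± sqrt(3)
Numerically: x ≈ -2.2679 or x ≈ -5.7321

x = -4 + sqrt(3) or x = -4 - sqrt(3)


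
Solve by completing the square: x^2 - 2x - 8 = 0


Start: x^2 - 2x - 8 = 0
Move constant: x^2 - 2x = 8
Half of -2 is -1, squared is 1
Add 1 to both sides: x^2 - 2x + 1 = 9
(x - 1)^2 = 9
x - 1 = ±3
x = 1 + 3 = 4 or x = 1 - 3 = -2

x = -2, x = 4


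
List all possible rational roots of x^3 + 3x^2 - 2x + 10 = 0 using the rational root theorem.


Rational root theorem: possible roots are ±p/q where:
  p divides the constant term (10): p ∈ {1, 2, 5, 10}
  q divides the leading coefficient (1): q ∈ {1}

All possible rational roots: -10, -5, -2, -1, 1, 2, 5, 10

-10, -5, -2, -1, 1, 2, 5, 10


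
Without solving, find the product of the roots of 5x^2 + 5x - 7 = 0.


By Vieta's formulas for ax^2 + bx + c = 0:
  Sum of roots = -b/a
  Product of roots = c/a

Here a = 5, b = 5, c = -7
Sum = -(5)/5 = -1
Product = -7/5 = -7/5

Product = -7/5


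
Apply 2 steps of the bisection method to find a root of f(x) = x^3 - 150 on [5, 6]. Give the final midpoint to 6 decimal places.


f(x) = x^3 - 150
f(5) = -25 < 0
f(6) = 66 > 0

Step 1: midpoint = (5.000000 + 6.000000)/2 = 5.500000
  f(5.500000) = 16.375000
  f(mid) > 0, so root is in [5.000000, 5.500000]

Step 2: midpoint = (5.000000 + 5.500000)/2 = 5.250000
  f(5.250000) = -5.296875
  f(mid) < 0, so root is in [5.250000, 5.500000]

midpoint = 5.250000


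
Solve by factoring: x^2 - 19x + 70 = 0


We need two numbers that multiply to 70 and add to -19.
Those numbers are -14 and -5 (since (-14) * (-5) = 70 and (-14) + (-5) = -19).
So x^2 - 19x + 70 = (x - 14)(x - 5) = 0
Setting each factor to zero: x = 14 or x = 5

x = 5, x = 14


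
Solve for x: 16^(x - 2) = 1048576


Express both sides with the same base.
1048576 = 16^5
Since the bases match, equate exponents: x - 2 = 5
So x = 5 - (-2) = 7

x = 7


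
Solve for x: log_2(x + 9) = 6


Convert to exponential form: x + 9 = 2^6 = 64
x = 64 - 9 = 55
Check: log_2(55 + 9) = log_2(64) = log_2(64) = 6 ✓

x = 55


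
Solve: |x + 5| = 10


An absolute value equation |expr| = 10 gives two cases:
Case 1: x + 5 = 10
  x = 5, so x = 5
Case 2: x + 5 = -10
  x = -15, so x = -15

x = -15, x = 5


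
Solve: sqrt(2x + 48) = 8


Square both sides: 2x + 48 = 8^2 = 64
2x = 64 - 48 = 16
x = 8
Check: sqrt(2*8 + 48) = sqrt(64) = 8 ✓

x = 8


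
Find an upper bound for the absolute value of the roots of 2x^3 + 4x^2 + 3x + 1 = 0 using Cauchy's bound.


Cauchy's bound: all roots r satisfy |r| <= 1 + max(|a_i/a_n|) for i = 0,...,n-1
where a_n is the leading coefficient.

Coefficients: [2, 4, 3, 1]
Leading coefficient a_n = 2
Ratios |a_i/a_n|: 2, 3/2, 1/2
Maximum ratio: 2
Cauchy's bound: |r| <= 1 + 2 = 3

Upper bound = 3


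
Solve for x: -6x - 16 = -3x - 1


Starting with: -6x - 16 = -3x - 1
Move all x terms to left: (-6 + 3)x = -1 + 16
Simplify: -3x = 15
Divide both sides by -3: x = -5

x = -5


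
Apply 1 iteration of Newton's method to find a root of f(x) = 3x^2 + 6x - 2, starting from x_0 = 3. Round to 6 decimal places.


Newton's method: x_(n+1) = x_n - f(x_n)/f'(x_n)
f(x) = 3x^2 + 6x - 2
f'(x) = 6x + 6

Iteration 1:
  f(3.000000) = 43.000000
  f'(3.000000) = 24.000000
  x_1 = 3.000000 - (43.000000)/(24.000000) = 1.208333

x_1 = 1.208333


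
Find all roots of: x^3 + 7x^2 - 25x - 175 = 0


Let p(x) = x^3 + 7x^2 - 25x - 175. By the rational root theorem (leading coefficient 1), any rational root is an integer divisor of 175: try ±1, ±2, ... in turn.
Test x = 1: value = -192 ≠ 0.
Test x = -1: value = -144 ≠ 0.
Test x = 5: value = 0 ✓, so (x - 5) is a factor.
Synthetic division by (x - 5): bring down 1; 1(5) + 7 = 12; 12(5) - 25 = 35; 35(5) - 175 = 0 → quotient x^2 + 12x + 35, remainder 0.
Solve the quadratic x^2 + 12x + 35 = 0: discriminant = 12^2 - 4(1)(35) = 144 - 140 = 4.
sqrt(4) = 2, so x = (-12 ± 2)/2: x = -5 or x = -7.
Collecting all roots found:

x = -7, x = -5, x = 5


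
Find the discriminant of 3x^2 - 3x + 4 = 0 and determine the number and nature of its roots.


For ax^2 + bx + c = 0, discriminant D = b^2 - 4ac
Here a = 3, b = -3, c = 4
D = (-3)^2 - 4(3)(4) = 9 - 48 = -39

D = -39 < 0
The equation has no real roots (2 complex conjugate roots).

Discriminant = -39, no real roots (2 complex conjugate roots)


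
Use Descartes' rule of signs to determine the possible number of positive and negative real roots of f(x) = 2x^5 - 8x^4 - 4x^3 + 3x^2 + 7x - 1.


Descartes' rule of signs:

For positive roots, count sign changes in f(x) = 2x^5 - 8x^4 - 4x^3 + 3x^2 + 7x - 1:
Signs of coefficients: +, -, -, +, +, -
Number of sign changes: 3
Possible positive real roots: 3, 1

For negative roots, examine f(-x) = -2x^5 - 8x^4 + 4x^3 + 3x^2 - 7x - 1:
Signs of coefficients: -, -, +, +, -, -
Number of sign changes: 2
Possible negative real roots: 2, 0

Positive roots: 3 or 1; Negative roots: 2 or 0


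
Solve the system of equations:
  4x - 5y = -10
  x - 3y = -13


Using Cramer's rule:
Determinant D = (4)(-3) - (1)(-5) = -12 + 5 = -7
Dx = (-10)(-3) - (-13)(-5) = 30 - 65 = -35
Dy = (4)(-13) - (1)(-10) = -52 + 10 = -42
x = Dx/D = -35/-7 = 5
y = Dy/D = -42/-7 = 6

x = 5, y = 6


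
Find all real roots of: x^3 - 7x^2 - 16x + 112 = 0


Let p(x) = x^3 - 7x^2 - 16x + 112. By the rational root theorem (leading coefficient 1), any rational root is an integer divisor of 112: try ±1, ±2, ... in turn.
Test x = 1: value = 90 ≠ 0.
Test x = -1: value = 120 ≠ 0.
Test x = 2: value = 60 ≠ 0.
Test x = -2: value = 108 ≠ 0.
Test x = 4: value = 0 ✓, so (x - 4) is a factor.
Synthetic division by (x - 4): bring down 1; 1(4) - 7 = -3; (-3)(4) - 16 = -28; (-28)(4) + 112 = 0 → quotient x^2 - 3x - 28, remainder 0.
Solve the quadratic x^2 - 3x - 28 = 0: discriminant = (-3)^2 - 4(1)(-28) = 9 + 112 = 121.
sqrt(121) = 11, so x = (3 ± 11)/2: x = 7 or x = -4.

x = -4, x = 4, x = 7


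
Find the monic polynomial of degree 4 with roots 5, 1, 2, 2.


A monic polynomial with roots 5, 1, 2, 2 is:
p(x) = (x - 5)(x - 1)(x - 2)(x - 2)
After multiplying by (x - 5): x - 5
After multiplying by (x - 1): x^2 - 6x + 5
After multiplying by (x - 2): x^3 - 8x^2 + 17x - 10
After multiplying by (x - 2): x^4 - 10x^3 + 33x^2 - 44x + 20

x^4 - 10x^3 + 33x^2 - 44x + 20


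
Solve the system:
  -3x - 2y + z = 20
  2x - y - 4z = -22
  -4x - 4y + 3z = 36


Using Cramer's rule. Expand each determinant along the first row.
D  = (-3)*[(-1)*3 - (-4)*(-4)] - (-2)*[2*3 - (-4)*(-4)] + 1*[2*(-4) - (-1)*(-4)]
  = (-3)*(-19) - (-2)*(-10) + 1*(-12) = 25
Dx = 20*[(-1)*3 - (-4)*(-4)] - (-2)*[(-22)*3 - (-4)*36] + 1*[(-22)*(-4) - (-1)*36]
  = 20*(-19) - (-2)*(78) + 1*(124) = -100
Dy = (-3)*[(-22)*3 - (-4)*36] - 20*[2*3 - (-4)*(-4)] + 1*[2*36 - (-22)*(-4)]
  = (-3)*(78) - 20*(-10) + 1*(-16) = -50
Dz = (-3)*[(-1)*36 - (-22)*(-4)] - (-2)*[2*36 - (-22)*(-4)] + 20*[2*(-4) - (-1)*(-4)]
  = (-3)*(-124) - (-2)*(-16) + 20*(-12) = 100
x = Dx/D = -100/25 = -4, y = Dy/D = -50/25 = -2, z = Dz/D = 100/25 = 4
Check eq1: (-3)(-4) + (-2)(-2) + (1)(4) = 20 = 20 ✓
Check eq2: (2)(-4) + (-1)(-2) + (-4)(4) = -22 = -22 ✓
Check eq3: (-4)(-4) + (-4)(-2) + (3)(4) = 36 = 36 ✓

x = -4, y = -2, z = 4


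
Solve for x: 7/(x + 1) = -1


Multiply both sides by (x + 1): 7 = -1(x + 1)
Distribute: 7 = -x - 1
-x = 7 + 1 = 8
x = -8

x = -8


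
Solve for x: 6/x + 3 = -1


Subtract 3 from both sides: 6/x = -4
Multiply both sides by x: 6 = -4 * x
Divide by -4: x = -3/2

x = -3/2


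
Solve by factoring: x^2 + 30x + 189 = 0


We need two numbers that multiply to 189 and add to 30.
Those numbers are 21 and 9 (since 21 * 9 = 189 and 21 + 9 = 30).
So x^2 + 30x + 189 = (x + 21)(x + 9) = 0
Setting each factor to zero: x = -21 or x = -9

x = -21, x = -9


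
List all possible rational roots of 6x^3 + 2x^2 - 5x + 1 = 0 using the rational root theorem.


Rational root theorem: possible roots are ±p/q where:
  p divides the constant term (1): p ∈ {1}
  q divides the leading coefficient (6): q ∈ {1, 2, 3, 6}

All possible rational roots: -1, -1/2, -1/3, -1/6, 1/6, 1/3, 1/2, 1

-1, -1/2, -1/3, -1/6, 1/6, 1/3, 1/2, 1


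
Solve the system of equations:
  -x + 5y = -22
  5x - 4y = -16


Using Cramer's rule:
Determinant D = (-1)(-4) - (5)(5) = 4 - 25 = -21
Dx = (-22)(-4) - (-16)(5) = 88 + 80 = 168
Dy = (-1)(-16) - (5)(-22) = 16 + 110 = 126
x = Dx/D = 168/-21 = -8
y = Dy/D = 126/-21 = -6

x = -8, y = -6


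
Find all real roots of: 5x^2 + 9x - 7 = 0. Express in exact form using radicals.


Using the quadratic formula: x = (-b ± sqrt(b^2 - 4ac)) / (2a)
Here a = 5, b = 9, c = -7
Discriminant = b^2 - 4ac = 9^2 - 4(5)(-7) = 81 + 140 = 221
Since discriminant = 221 > 0, there are two real roots.
x = (-9 ± sqrt(221)) / 10
Numerically: x ≈ 0.5866 or x ≈ -2.3866

x = (-9 + sqrt(221)) / 10 or x = (-9 - sqrt(221)) / 10


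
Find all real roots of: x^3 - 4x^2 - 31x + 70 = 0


Let p(x) = x^3 - 4x^2 - 31x + 70. By the rational root theorem (leading coefficient 1), any rational root is an integer divisor of 70: try ±1, ±2, ... in turn.
Test x = 1: value = 36 ≠ 0.
Test x = -1: value = 96 ≠ 0.
Test x = 2: value = 0 ✓, so (x - 2) is a factor.
Synthetic division by (x - 2): bring down 1; 1(2) - 4 = -2; (-2)(2) - 31 = -35; (-35)(2) + 70 = 0 → quotient x^2 - 2x - 35, remainder 0.
Solve the quadratic x^2 - 2x - 35 = 0: discriminant = (-2)^2 - 4(1)(-35) = 4 + 140 = 144.
sqrt(144) = 12, so x = (2 ± 12)/2: x = 7 or x = -5.

x = -5, x = 2, x = 7


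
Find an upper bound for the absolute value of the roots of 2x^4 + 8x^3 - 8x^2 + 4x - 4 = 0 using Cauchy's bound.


Cauchy's bound: all roots r satisfy |r| <= 1 + max(|a_i/a_n|) for i = 0,...,n-1
where a_n is the leading coefficient.

Coefficients: [2, 8, -8, 4, -4]
Leading coefficient a_n = 2
Ratios |a_i/a_n|: 4, 4, 2, 2
Maximum ratio: 4
Cauchy's bound: |r| <= 1 + 4 = 5

Upper bound = 5


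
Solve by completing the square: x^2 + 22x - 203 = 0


Start: x^2 + 22x - 203 = 0
Move constant: x^2 + 22x = 203
Half of 22 is 11, squared is 121
Add 121 to both sides: x^2 + 22x + 121 = 324
(x + 11)^2 = 324
x + 11 = ±18
x = -11 + 18 = 7 or x = -11 - 18 = -29

x = -29, x = 7


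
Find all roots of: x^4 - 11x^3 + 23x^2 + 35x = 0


The constant term is 0, so x = 0 is a root. Factor out x:
  x^3 - 11x^2 + 23x + 35 = 0
Let p(x) = x^3 - 11x^2 + 23x + 35. By the rational root theorem (leading coefficient 1), any rational root is an integer divisor of 35: try ±1, ±2, ... in turn.
Test x = 1: value = 48 ≠ 0.
Test x = -1: value = 0 ✓, so (x + 1) is a factor.
Synthetic division by (x + 1): bring down 1; 1(-1) - 11 = -12; (-12)(-1) + 23 = 35; 35(-1) + 35 = 0 → quotient x^2 - 12x + 35, remainder 0.
Solve the quadratic x^2 - 12x + 35 = 0: discriminant = (-12)^2 - 4(1)(35) = 144 - 140 = 4.
sqrt(4) = 2, so x = (12 ± 2)/2: x = 7 or x = 5.
Collecting all roots found:

x = -1, x = 0, x = 5, x = 7


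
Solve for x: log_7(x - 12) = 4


Convert to exponential form: x - 12 = 7^4 = 2401
x = 2401 + 12 = 2413
Check: log_7(2413 - 12) = log_7(2401) = log_7(2401) = 4 ✓

x = 2413


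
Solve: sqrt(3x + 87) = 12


Square both sides: 3x + 87 = 12^2 = 144
3x = 144 - 87 = 57
x = 19
Check: sqrt(3*19 + 87) = sqrt(144) = 12 ✓

x = 19


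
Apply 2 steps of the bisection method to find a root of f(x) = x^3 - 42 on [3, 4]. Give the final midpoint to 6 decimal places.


f(x) = x^3 - 42
f(3) = -15 < 0
f(4) = 22 > 0

Step 1: midpoint = (3.000000 + 4.000000)/2 = 3.500000
  f(3.500000) = 0.875000
  f(mid) > 0, so root is in [3.000000, 3.500000]

Step 2: midpoint = (3.000000 + 3.500000)/2 = 3.250000
  f(3.250000) = -7.671875
  f(mid) < 0, so root is in [3.250000, 3.500000]

midpoint = 3.250000


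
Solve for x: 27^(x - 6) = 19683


Express both sides with the same base.
19683 = 27^3
Since the bases match, equate exponents: x - 6 = 3
So x = 3 - (-6) = 9

x = 9


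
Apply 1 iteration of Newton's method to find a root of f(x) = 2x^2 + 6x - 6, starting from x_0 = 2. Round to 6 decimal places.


Newton's method: x_(n+1) = x_n - f(x_n)/f'(x_n)
f(x) = 2x^2 + 6x - 6
f'(x) = 4x + 6

Iteration 1:
  f(2.000000) = 14.000000
  f'(2.000000) = 14.000000
  x_1 = 2.000000 - (14.000000)/(14.000000) = 1.000000

x_1 = 1.000000


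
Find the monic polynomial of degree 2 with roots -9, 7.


A monic polynomial with roots -9, 7 is:
p(x) = (x + 9)(x - 7)
After multiplying by (x + 9): x + 9
After multiplying by (x - 7): x^2 + 2x - 63

x^2 + 2x - 63


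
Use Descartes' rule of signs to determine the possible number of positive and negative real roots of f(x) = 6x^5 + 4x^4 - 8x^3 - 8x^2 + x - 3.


Descartes' rule of signs:

For positive roots, count sign changes in f(x) = 6x^5 + 4x^4 - 8x^3 - 8x^2 + x - 3:
Signs of coefficients: +, +, -, -, +, -
Number of sign changes: 3
Possible positive real roots: 3, 1

For negative roots, examine f(-x) = -6x^5 + 4x^4 + 8x^3 - 8x^2 - x - 3:
Signs of coefficients: -, +, +, -, -, -
Number of sign changes: 2
Possible negative real roots: 2, 0

Positive roots: 3 or 1; Negative roots: 2 or 0


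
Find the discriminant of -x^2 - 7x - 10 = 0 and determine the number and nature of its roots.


For ax^2 + bx + c = 0, discriminant D = b^2 - 4ac
Here a = -1, b = -7, c = -10
D = (-7)^2 - 4(-1)(-10) = 49 - 40 = 9

D = 9 > 0 and is a perfect square (sqrt = 3)
The equation has 2 distinct real rational roots.

Discriminant = 9, 2 distinct real rational roots


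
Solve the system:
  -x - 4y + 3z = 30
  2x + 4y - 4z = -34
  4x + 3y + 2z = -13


Using Cramer's rule. Expand each determinant along the first row.
D  = (-1)*[4*2 - (-4)*3] - (-4)*[2*2 - (-4)*4] + 3*[2*3 - 4*4]
  = (-1)*(20) - (-4)*(20) + 3*(-10) = 30
Dx = 30*[4*2 - (-4)*3] - (-4)*[(-34)*2 - (-4)*(-13)] + 3*[(-34)*3 - 4*(-13)]
  = 30*(20) - (-4)*(-120) + 3*(-50) = -30
Dy = (-1)*[(-34)*2 - (-4)*(-13)] - 30*[2*2 - (-4)*4] + 3*[2*(-13) - (-34)*4]
  = (-1)*(-120) - 30*(20) + 3*(110) = -150
Dz = (-1)*[4*(-13) - (-34)*3] - (-4)*[2*(-13) - (-34)*4] + 30*[2*3 - 4*4]
  = (-1)*(50) - (-4)*(110) + 30*(-10) = 90
x = Dx/D = -30/30 = -1, y = Dy/D = -150/30 = -5, z = Dz/D = 90/30 = 3
Check eq1: (-1)(-1) + (-4)(-5) + (3)(3) = 30 = 30 ✓
Check eq2: (2)(-1) + (4)(-5) + (-4)(3) = -34 = -34 ✓
Check eq3: (4)(-1) + (3)(-5) + (2)(3) = -13 = -13 ✓

x = -1, y = -5, z = 3


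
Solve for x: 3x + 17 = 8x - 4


Starting with: 3x + 17 = 8x - 4
Move all x terms to left: (3 - 8)x = -4 - 17
Simplify: -5x = -21
Divide both sides by -5: x = 21/5

x = 21/5


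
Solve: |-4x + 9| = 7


An absolute value equation |expr| = 7 gives two cases:
Case 1: -4x + 9 = 7
  -4x = -2, so x = 1/2
Case 2: -4x + 9 = -7
  -4x = -16, so x = 4

x = 1/2, x = 4


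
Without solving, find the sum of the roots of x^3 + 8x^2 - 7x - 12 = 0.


By Vieta's formulas for x^3 + bx^2 + cx + d = 0:
  r1 + r2 + r3 = -b/a = -8
  r1*r2 + r1*r3 + r2*r3 = c/a = -7
  r1*r2*r3 = -d/a = 12


Sum = -8


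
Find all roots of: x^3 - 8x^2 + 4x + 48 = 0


Let p(x) = x^3 - 8x^2 + 4x + 48. By the rational root theorem (leading coefficient 1), any rational root is an integer divisor of 48: try ±1, ±2, ... in turn.
Test x = 1: value = 45 ≠ 0.
Test x = -1: value = 35 ≠ 0.
Test x = 2: value = 32 ≠ 0.
Test x = -2: value = 0 ✓, so (x + 2) is a factor.
Synthetic division by (x + 2): bring down 1; 1(-2) - 8 = -10; (-10)(-2) + 4 = 24; 24(-2) + 48 = 0 → quotient x^2 - 10x + 24, remainder 0.
Solve the quadratic x^2 - 10x + 24 = 0: discriminant = (-10)^2 - 4(1)(24) = 100 - 96 = 4.
sqrt(4) = 2, so x = (10 ± 2)/2: x = 6 or x = 4.
Collecting all roots found:

x = -2, x = 4, x = 6


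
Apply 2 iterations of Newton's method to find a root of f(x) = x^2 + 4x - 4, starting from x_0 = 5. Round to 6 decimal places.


Newton's method: x_(n+1) = x_n - f(x_n)/f'(x_n)
f(x) = x^2 + 4x - 4
f'(x) = 2x + 4

Iteration 1:
  f(5.000000) = 41.000000
  f'(5.000000) = 14.000000
  x_1 = 5.000000 - (41.000000)/(14.000000) = 2.071429

Iteration 2:
  f(2.071429) = 8.576531
  f'(2.071429) = 8.142857
  x_2 = 2.071429 - (8.576531)/(8.142857) = 1.018170

x_2 = 1.018170


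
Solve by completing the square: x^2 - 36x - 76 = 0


Start: x^2 - 36x - 76 = 0
Move constant: x^2 - 36x = 76
Half of -36 is -18, squared is 324
Add 324 to both sides: x^2 - 36x + 324 = 400
(x - 18)^2 = 400
x - 18 = ±20
x = 18 + 20 = 38 or x = 18 - 20 = -2

x = -2, x = 38


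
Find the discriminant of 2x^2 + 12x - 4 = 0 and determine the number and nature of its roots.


For ax^2 + bx + c = 0, discriminant D = b^2 - 4ac
Here a = 2, b = 12, c = -4
D = (12)^2 - 4(2)(-4) = 144 + 32 = 176

D = 176 > 0 but not a perfect square
The equation has 2 distinct real irrational roots.

Discriminant = 176, 2 distinct real irrational roots


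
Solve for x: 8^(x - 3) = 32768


Express both sides with the same base.
32768 = 8^5
Since the bases match, equate exponents: x - 3 = 5
So x = 5 - (-3) = 8

x = 8


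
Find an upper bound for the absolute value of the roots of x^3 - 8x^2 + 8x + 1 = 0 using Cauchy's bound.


Cauchy's bound: all roots r satisfy |r| <= 1 + max(|a_i/a_n|) for i = 0,...,n-1
where a_n is the leading coefficient.

Coefficients: [1, -8, 8, 1]
Leading coefficient a_n = 1
Ratios |a_i/a_n|: 8, 8, 1
Maximum ratio: 8
Cauchy's bound: |r| <= 1 + 8 = 9

Upper bound = 9


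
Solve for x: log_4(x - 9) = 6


Convert to exponential form: x - 9 = 4^6 = 4096
x = 4096 + 9 = 4105
Check: log_4(4105 - 9) = log_4(4096) = log_4(4096) = 6 ✓

x = 4105


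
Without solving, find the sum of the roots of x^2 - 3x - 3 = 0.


By Vieta's formulas for ax^2 + bx + c = 0:
  Sum of roots = -b/a
  Product of roots = c/a

Here a = 1, b = -3, c = -3
Sum = -(-3)/1 = 3
Product = -3/1 = -3

Sum = 3


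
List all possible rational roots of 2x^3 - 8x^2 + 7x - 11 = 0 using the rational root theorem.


Rational root theorem: possible roots are ±p/q where:
  p divides the constant term (-11): p ∈ {1, 11}
  q divides the leading coefficient (2): q ∈ {1, 2}

All possible rational roots: -11, -11/2, -1, -1/2, 1/2, 1, 11/2, 11

-11, -11/2, -1, -1/2, 1/2, 1, 11/2, 11


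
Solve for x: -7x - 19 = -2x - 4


Starting with: -7x - 19 = -2x - 4
Move all x terms to left: (-7 + 2)x = -4 + 19
Simplify: -5x = 15
Divide both sides by -5: x = -3

x = -3


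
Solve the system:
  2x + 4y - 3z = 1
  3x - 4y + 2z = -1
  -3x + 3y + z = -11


Using Cramer's rule. Expand each determinant along the first row.
D  = 2*[(-4)*1 - 2*3] - 4*[3*1 - 2*(-3)] + (-3)*[3*3 - (-4)*(-3)]
  = 2*(-10) - 4*(9) + (-3)*(-3) = -47
Dx = 1*[(-4)*1 - 2*3] - 4*[(-1)*1 - 2*(-11)] + (-3)*[(-1)*3 - (-4)*(-11)]
  = 1*(-10) - 4*(21) + (-3)*(-47) = 47
Dy = 2*[(-1)*1 - 2*(-11)] - 1*[3*1 - 2*(-3)] + (-3)*[3*(-11) - (-1)*(-3)]
  = 2*(21) - 1*(9) + (-3)*(-36) = 141
Dz = 2*[(-4)*(-11) - (-1)*3] - 4*[3*(-11) - (-1)*(-3)] + 1*[3*3 - (-4)*(-3)]
  = 2*(47) - 4*(-36) + 1*(-3) = 235
x = Dx/D = 47/-47 = -1, y = Dy/D = 141/-47 = -3, z = Dz/D = 235/-47 = -5
Check eq1: (2)(-1) + (4)(-3) + (-3)(-5) = 1 = 1 ✓
Check eq2: (3)(-1) + (-4)(-3) + (2)(-5) = -1 = -1 ✓
Check eq3: (-3)(-1) + (3)(-3) + (1)(-5) = -11 = -11 ✓

x = -1, y = -3, z = -5


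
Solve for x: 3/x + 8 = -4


Subtract 8 from both sides: 3/x = -12
Multiply both sides by x: 3 = -12 * x
Divide by -12: x = -1/4

x = -1/4


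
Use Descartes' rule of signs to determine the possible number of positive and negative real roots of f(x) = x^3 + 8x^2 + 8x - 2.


Descartes' rule of signs:

For positive roots, count sign changes in f(x) = x^3 + 8x^2 + 8x - 2:
Signs of coefficients: +, +, +, -
Number of sign changes: 1
Possible positive real roots: 1

For negative roots, examine f(-x) = -x^3 + 8x^2 - 8x - 2:
Signs of coefficients: -, +, -, -
Number of sign changes: 2
Possible negative real roots: 2, 0

Positive roots: 1; Negative roots: 2 or 0


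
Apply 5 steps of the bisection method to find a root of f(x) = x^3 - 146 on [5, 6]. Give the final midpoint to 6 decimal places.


f(x) = x^3 - 146
f(5) = -21 < 0
f(6) = 70 > 0

Step 1: midpoint = (5.000000 + 6.000000)/2 = 5.500000
  f(5.500000) = 20.375000
  f(mid) > 0, so root is in [5.000000, 5.500000]

Step 2: midpoint = (5.000000 + 5.500000)/2 = 5.250000
  f(5.250000) = -1.296875
  f(mid) < 0, so root is in [5.250000, 5.500000]

Step 3: midpoint = (5.250000 + 5.500000)/2 = 5.375000
  f(5.375000) = 9.287109
  f(mid) > 0, so root is in [5.250000, 5.375000]

Step 4: midpoint = (5.250000 + 5.375000)/2 = 5.312500
  f(5.312500) = 3.932861
  f(mid) > 0, so root is in [5.250000, 5.312500]

Step 5: midpoint = (5.250000 + 5.312500)/2 = 5.281250
  f(5.281250) = 1.302521
  f(mid) > 0, so root is in [5.250000, 5.281250]

midpoint = 5.281250


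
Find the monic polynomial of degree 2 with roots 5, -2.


A monic polynomial with roots 5, -2 is:
p(x) = (x - 5)(x + 2)
After multiplying by (x - 5): x - 5
After multiplying by (x + 2): x^2 - 3x - 10

x^2 - 3x - 10


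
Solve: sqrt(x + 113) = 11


Square both sides: x + 113 = 11^2 = 121
x = 121 - 113 = 8
x = 8
Check: sqrt(1*8 + 113) = sqrt(121) = 11 ✓

x = 8


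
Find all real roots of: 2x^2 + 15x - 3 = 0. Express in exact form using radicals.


Using the quadratic formula: x = (-b ± sqrt(b^2 - 4ac)) / (2a)
Here a = 2, b = 15, c = -3
Discriminant = b^2 - 4ac = 15^2 - 4(2)(-3) = 225 + 24 = 249
Since discriminant = 249 > 0, there are two real roots.
x = (-15 ± sqrt(249)) / 4
Numerically: x ≈ 0.1949 or x ≈ -7.6949

x = (-15 + sqrt(249)) / 4 or x = (-15 - sqrt(249)) / 4


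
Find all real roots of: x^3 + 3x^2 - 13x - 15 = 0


Let p(x) = x^3 + 3x^2 - 13x - 15. By the rational root theorem (leading coefficient 1), any rational root is an integer divisor of 15: try ±1, ±2, ... in turn.
Test x = 1: value = -24 ≠ 0.
Test x = -1: value = 0 ✓, so (x + 1) is a factor.
Synthetic division by (x + 1): bring down 1; 1(-1) + 3 = 2; 2(-1) - 13 = -15; (-15)(-1) - 15 = 0 → quotient x^2 + 2x - 15, remainder 0.
Solve the quadratic x^2 + 2x - 15 = 0: discriminant = 2^2 - 4(1)(-15) = 4 + 60 = 64.
sqrt(64) = 8, so x = (-2 ± 8)/2: x = 3 or x = -5.

x = -5, x = -1, x = 3


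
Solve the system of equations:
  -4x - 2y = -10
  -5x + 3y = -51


Using Cramer's rule:
Determinant D = (-4)(3) - (-5)(-2) = -12 - 10 = -22
Dx = (-10)(3) - (-51)(-2) = -30 - 102 = -132
Dy = (-4)(-51) - (-5)(-10) = 204 - 50 = 154
x = Dx/D = -132/-22 = 6
y = Dy/D = 154/-22 = -7

x = 6, y = -7


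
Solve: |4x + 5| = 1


An absolute value equation |expr| = 1 gives two cases:
Case 1: 4x + 5 = 1
  4x = -4, so x = -1
Case 2: 4x + 5 = -1
  4x = -6, so x = -3/2

x = -3/2, x = -1


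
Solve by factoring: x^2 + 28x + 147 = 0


We need two numbers that multiply to 147 and add to 28.
Those numbers are 7 and 21 (since 7 * 21 = 147 and 7 + 21 = 28).
So x^2 + 28x + 147 = (x + 7)(x + 21) = 0
Setting each factor to zero: x = -7 or x = -21

x = -21, x = -7


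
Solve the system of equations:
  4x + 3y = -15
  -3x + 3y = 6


Using Cramer's rule:
Determinant D = (4)(3) - (-3)(3) = 12 + 9 = 21
Dx = (-15)(3) - (6)(3) = -45 - 18 = -63
Dy = (4)(6) - (-3)(-15) = 24 - 45 = -21
x = Dx/D = -63/21 = -3
y = Dy/D = -21/21 = -1

x = -3, y = -1


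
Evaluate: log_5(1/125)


We need the exponent such that 5^? = 1/125
5^(-3) = 1/5^3 = 1/125
Therefore log_5(1/125) = -3

-3


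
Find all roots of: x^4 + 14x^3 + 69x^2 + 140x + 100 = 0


Let p(x) = x^4 + 14x^3 + 69x^2 + 140x + 100. By the rational root theorem (leading coefficient 1), any rational root is an integer divisor of 100: try ±1, ±2, ... in turn.
Test x = 1: value = 324 ≠ 0.
Test x = -1: value = 16 ≠ 0.
Test x = 2: value = 784 ≠ 0.
Test x = -2: value = 0 ✓, so (x + 2) is a factor.
Synthetic division by (x + 2): bring down 1; 1(-2) + 14 = 12; 12(-2) + 69 = 45; 45(-2) + 140 = 50; 50(-2) + 100 = 0 → quotient x^3 + 12x^2 + 45x + 50, remainder 0.
Continue with the quotient x^3 + 12x^2 + 45x + 50 (candidates must divide 50; re-test x = -2 first in case it repeats).
Test x = -2: value = 0 ✓, so (x + 2) is a factor.
Synthetic division by (x + 2): bring down 1; 1(-2) + 12 = 10; 10(-2) + 45 = 25; 25(-2) + 50 = 0 → quotient x^2 + 10x + 25, remainder 0.
Solve the quadratic x^2 + 10x + 25 = 0: discriminant = 10^2 - 4(1)(25) = 100 - 100 = 0.
Discriminant = 0, so a double root: x = -10/2 = -5.
Collecting all roots found:

x = -5 (multiplicity 2), x = -2 (multiplicity 2)


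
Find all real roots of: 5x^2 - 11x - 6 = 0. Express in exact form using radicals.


Using the quadratic formula: x = (-b ± sqrt(b^2 - 4ac)) / (2a)
Here a = 5, b = -11, c = -6
Discriminant = b^2 - 4ac = (-11)^2 - 4(5)(-6) = 121 + 120 = 241
Since discriminant = 241 > 0, there are two real roots.
x = (11 ± sqrt(241)) / 10
Numerically: x ≈ 2.6524 or x ≈ -0.4524

x = (11 + sqrt(241)) / 10 or x = (11 - sqrt(241)) / 10


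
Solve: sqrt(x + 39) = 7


Square both sides: x + 39 = 7^2 = 49
x = 49 - 39 = 10
x = 10
Check: sqrt(1*10 + 39) = sqrt(49) = 7 ✓

x = 10


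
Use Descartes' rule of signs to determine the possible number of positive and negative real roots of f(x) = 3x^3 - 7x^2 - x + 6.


Descartes' rule of signs:

For positive roots, count sign changes in f(x) = 3x^3 - 7x^2 - x + 6:
Signs of coefficients: +, -, -, +
Number of sign changes: 2
Possible positive real roots: 2, 0

For negative roots, examine f(-x) = -3x^3 - 7x^2 + x + 6:
Signs of coefficients: -, -, +, +
Number of sign changes: 1
Possible negative real roots: 1

Positive roots: 2 or 0; Negative roots: 1


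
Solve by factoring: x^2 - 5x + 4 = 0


We need two numbers that multiply to 4 and add to -5.
Those numbers are -4 and -1 (since (-4) * (-1) = 4 and (-4) + (-1) = -5).
So x^2 - 5x + 4 = (x - 4)(x - 1) = 0
Setting each factor to zero: x = 4 or x = 1

x = 1, x = 4


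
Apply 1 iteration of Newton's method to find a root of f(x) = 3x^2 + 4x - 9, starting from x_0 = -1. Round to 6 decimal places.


Newton's method: x_(n+1) = x_n - f(x_n)/f'(x_n)
f(x) = 3x^2 + 4x - 9
f'(x) = 6x + 4

Iteration 1:
  f(-1.000000) = -10.000000
  f'(-1.000000) = -2.000000
  x_1 = -1.000000 - (-10.000000)/(-2.000000) = -6.000000

x_1 = -6.000000
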